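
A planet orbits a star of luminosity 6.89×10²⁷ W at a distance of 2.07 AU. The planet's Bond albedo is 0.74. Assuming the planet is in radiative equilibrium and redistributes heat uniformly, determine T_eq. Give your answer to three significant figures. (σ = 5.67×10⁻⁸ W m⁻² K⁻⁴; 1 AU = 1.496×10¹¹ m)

T_eq ≈ 285 K

d = 2.07 AU = 3.10×10¹¹ m.
Flux: S = L/(4πd²) = 6.89×10²⁷/(4π×(3.10×10¹¹)²) = 5720 W m⁻².
Energy balance: absorbed = emitted ⇒ πR²·S(1−A) = 4πR²·σT_eq⁴, so T_eq⁴ = S(1−A)/(4σ).
T_eq = [5720 × 0.26 / (4 × 5.67×10⁻⁸)]^(1/4) = (6.55×10⁹)^(1/4) = 285 K.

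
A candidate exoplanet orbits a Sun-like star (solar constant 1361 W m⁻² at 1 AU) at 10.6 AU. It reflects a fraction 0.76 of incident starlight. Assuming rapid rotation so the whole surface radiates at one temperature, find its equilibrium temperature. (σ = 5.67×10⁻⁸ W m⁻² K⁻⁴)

Flux at 10.6 AU: S = 1361/10.6² = 12.1 W m⁻².
Energy balance: absorbed = emitted ⇒ πR²·S(1−A) = 4πR²·σT_eq⁴, so T_eq⁴ = S(1−A)/(4σ).
T_eq = [12.1 × 0.24 / (4 × 5.67×10⁻⁸)]^(1/4) = (1.28×10⁷)^(1/4) = 59.8 K.

T_eq ≈ 59.8 K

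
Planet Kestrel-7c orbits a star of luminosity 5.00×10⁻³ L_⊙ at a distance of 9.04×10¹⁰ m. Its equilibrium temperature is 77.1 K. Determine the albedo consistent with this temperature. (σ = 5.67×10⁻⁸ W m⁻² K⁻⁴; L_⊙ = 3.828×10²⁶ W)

L = 5.00×10⁻³ × 3.828×10²⁶ = 1.91×10²⁴ W.
Flux: S = L/(4πd²) = 1.91×10²⁴/(4π×(9.04×10¹⁰)²) = 18.6 W m⁻².
From T_eq⁴ = S(1−A)/(4σ): 1−A = 4σT_eq⁴/S.
1−A = 4 × 5.67×10⁻⁸ × (77.1)⁴ / 18.6 = 0.430.

A ≈ 0.57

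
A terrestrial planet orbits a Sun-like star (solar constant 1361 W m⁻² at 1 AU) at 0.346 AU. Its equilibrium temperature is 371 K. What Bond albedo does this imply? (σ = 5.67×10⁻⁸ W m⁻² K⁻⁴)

Flux at 0.346 AU: S = 1361/0.346² = 1.14×10⁴ W m⁻².
From T_eq⁴ = S(1−A)/(4σ): 1−A = 4σT_eq⁴/S.
1−A = 4 × 5.67×10⁻⁸ × (371)⁴ / 1.14×10⁴ = 0.378.

A ≈ 0.62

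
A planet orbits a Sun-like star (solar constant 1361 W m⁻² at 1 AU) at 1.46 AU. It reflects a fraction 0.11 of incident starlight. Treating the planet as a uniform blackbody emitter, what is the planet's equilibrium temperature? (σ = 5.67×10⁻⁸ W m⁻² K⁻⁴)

Flux at 1.46 AU: S = 1361/1.46² = 638 W m⁻².
Energy balance: absorbed = emitted ⇒ πR²·S(1−A) = 4πR²·σT_eq⁴, so T_eq⁴ = S(1−A)/(4σ).
T_eq = [638 × 0.89 / (4 × 5.67×10⁻⁸)]^(1/4) = (2.51×10⁹)^(1/4) = 224 K.

T_eq ≈ 224 K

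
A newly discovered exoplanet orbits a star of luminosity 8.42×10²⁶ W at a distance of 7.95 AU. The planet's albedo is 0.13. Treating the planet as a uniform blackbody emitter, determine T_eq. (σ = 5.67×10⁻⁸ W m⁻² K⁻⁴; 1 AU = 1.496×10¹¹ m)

T_eq ≈ 116 K

d = 7.95 AU = 1.19×10¹² m.
Flux: S = L/(4πd²) = 8.42×10²⁶/(4π×(1.19×10¹²)²) = 47.4 W m⁻².
Energy balance: absorbed = emitted ⇒ πR²·S(1−A) = 4πR²·σT_eq⁴, so T_eq⁴ = S(1−A)/(4σ).
T_eq = [47.4 × 0.87 / (4 × 5.67×10⁻⁸)]^(1/4) = (1.82×10⁸)^(1/4) = 116 K.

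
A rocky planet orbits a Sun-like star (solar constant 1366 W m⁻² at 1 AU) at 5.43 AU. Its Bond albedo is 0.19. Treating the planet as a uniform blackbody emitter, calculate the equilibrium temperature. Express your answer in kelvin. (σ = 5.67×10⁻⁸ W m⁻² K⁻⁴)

T_eq ≈ 113 K

Flux at 5.43 AU: S = 1366/5.43² = 46.3 W m⁻².
Energy balance: absorbed = emitted ⇒ πR²·S(1−A) = 4πR²·σT_eq⁴, so T_eq⁴ = S(1−A)/(4σ).
T_eq = [46.3 × 0.81 / (4 × 5.67×10⁻⁸)]^(1/4) = (1.65×10⁸)^(1/4) = 113 K.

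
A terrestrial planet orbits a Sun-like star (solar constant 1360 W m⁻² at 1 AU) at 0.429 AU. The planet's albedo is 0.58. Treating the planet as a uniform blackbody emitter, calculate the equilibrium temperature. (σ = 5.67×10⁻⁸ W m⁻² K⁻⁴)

T_eq ≈ 342 K

Flux at 0.429 AU: S = 1360/0.429² = 7390 W m⁻².
Energy balance: absorbed = emitted ⇒ πR²·S(1−A) = 4πR²·σT_eq⁴, so T_eq⁴ = S(1−A)/(4σ).
T_eq = [7390 × 0.42 / (4 × 5.67×10⁻⁸)]^(1/4) = (1.37×10¹⁰)^(1/4) = 342 K.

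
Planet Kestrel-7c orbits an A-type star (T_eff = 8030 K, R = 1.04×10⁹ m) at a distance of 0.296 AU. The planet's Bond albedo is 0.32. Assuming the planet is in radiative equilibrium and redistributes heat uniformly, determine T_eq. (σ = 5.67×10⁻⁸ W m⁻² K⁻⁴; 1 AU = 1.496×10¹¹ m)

d = 0.296 AU = 4.43×10¹⁰ m.
L = 4πR_⋆²σT_⋆⁴ = 4π(1.04×10⁹)² × 5.67×10⁻⁸ × (8030)⁴ = 3.20×10²⁷ W.
S = L/(4πd²) = 1.30×10⁵ W m⁻².
Energy balance: absorbed = emitted ⇒ πR²·S(1−A) = 4πR²·σT_eq⁴, so T_eq⁴ = S(1−A)/(4σ).
T_eq = [1.30×10⁵ × 0.68 / (4 × 5.67×10⁻⁸)]^(1/4) = (3.90×10¹¹)^(1/4) = 790 K.

T_eq ≈ 790 K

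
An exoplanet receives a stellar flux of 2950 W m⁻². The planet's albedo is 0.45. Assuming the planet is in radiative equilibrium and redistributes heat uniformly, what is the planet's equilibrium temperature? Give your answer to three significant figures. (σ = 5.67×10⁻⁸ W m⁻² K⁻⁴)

Energy balance: absorbed = emitted ⇒ πR²·S(1−A) = 4πR²·σT_eq⁴, so T_eq⁴ = S(1−A)/(4σ).
T_eq = [2950 × 0.55 / (4 × 5.67×10⁻⁸)]^(1/4) = (7.15×10⁹)^(1/4) = 291 K.

T_eq ≈ 291 K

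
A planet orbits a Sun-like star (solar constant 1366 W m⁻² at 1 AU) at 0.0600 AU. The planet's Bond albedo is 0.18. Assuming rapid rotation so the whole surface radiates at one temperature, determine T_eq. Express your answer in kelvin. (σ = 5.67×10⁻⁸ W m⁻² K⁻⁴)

Flux at 0.0600 AU: S = 1366/0.0600² = 3.79×10⁵ W m⁻².
Energy balance: absorbed = emitted ⇒ πR²·S(1−A) = 4πR²·σT_eq⁴, so T_eq⁴ = S(1−A)/(4σ).
T_eq = [3.79×10⁵ × 0.82 / (4 × 5.67×10⁻⁸)]^(1/4) = (1.37×10¹²)^(1/4) = 1080 K.

T_eq ≈ 1080 K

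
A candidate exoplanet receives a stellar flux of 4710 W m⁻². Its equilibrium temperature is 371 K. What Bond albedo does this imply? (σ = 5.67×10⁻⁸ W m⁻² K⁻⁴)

A ≈ 0.09

From T_eq⁴ = S(1−A)/(4σ): 1−A = 4σT_eq⁴/S.
1−A = 4 × 5.67×10⁻⁸ × (371)⁴ / 4710 = 0.912.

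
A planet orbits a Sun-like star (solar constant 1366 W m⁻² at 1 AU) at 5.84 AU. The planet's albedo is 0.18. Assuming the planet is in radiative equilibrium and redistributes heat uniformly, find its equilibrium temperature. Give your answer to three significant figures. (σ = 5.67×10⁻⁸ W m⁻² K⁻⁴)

T_eq ≈ 110 K

Flux at 5.84 AU: S = 1366/5.84² = 40.1 W m⁻².
Energy balance: absorbed = emitted ⇒ πR²·S(1−A) = 4πR²·σT_eq⁴, so T_eq⁴ = S(1−A)/(4σ).
T_eq = [40.1 × 0.82 / (4 × 5.67×10⁻⁸)]^(1/4) = (1.45×10⁸)^(1/4) = 110 K.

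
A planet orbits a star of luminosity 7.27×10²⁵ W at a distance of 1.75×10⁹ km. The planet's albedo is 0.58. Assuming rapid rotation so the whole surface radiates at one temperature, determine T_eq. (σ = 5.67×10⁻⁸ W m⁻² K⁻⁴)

T_eq ≈ 43.2 K

d = 1.75×10⁹ km = 1.75×10¹² m.
Flux: S = L/(4πd²) = 7.27×10²⁵/(4π×(1.75×10¹²)²) = 1.89 W m⁻².
Energy balance: absorbed = emitted ⇒ πR²·S(1−A) = 4πR²·σT_eq⁴, so T_eq⁴ = S(1−A)/(4σ).
T_eq = [1.89 × 0.42 / (4 × 5.67×10⁻⁸)]^(1/4) = (3.50×10⁶)^(1/4) = 43.2 K.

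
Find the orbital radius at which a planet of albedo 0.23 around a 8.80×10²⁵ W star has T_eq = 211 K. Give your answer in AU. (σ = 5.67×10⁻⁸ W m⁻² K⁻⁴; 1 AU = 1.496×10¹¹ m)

d ≈ 0.732 AU

From T_eq⁴ = L(1−A)/(16πσd²): d = √[L(1−A)/(16πσT_eq⁴)].
d = √[8.80×10²⁵ × 0.77 / (16π × 5.67×10⁻⁸ × (211)⁴)] = 1.10×10¹¹ m = 0.732 AU.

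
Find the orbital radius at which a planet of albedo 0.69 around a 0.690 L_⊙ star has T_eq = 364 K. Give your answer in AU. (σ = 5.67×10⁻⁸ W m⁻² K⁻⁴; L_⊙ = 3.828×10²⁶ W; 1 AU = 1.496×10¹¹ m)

d ≈ 0.270 AU

L = 0.690 × 3.828×10²⁶ = 2.64×10²⁶ W.
From T_eq⁴ = L(1−A)/(16πσd²): d = √[L(1−A)/(16πσT_eq⁴)].
d = √[2.64×10²⁶ × 0.31 / (16π × 5.67×10⁻⁸ × (364)⁴)] = 4.05×10¹⁰ m = 0.270 AU.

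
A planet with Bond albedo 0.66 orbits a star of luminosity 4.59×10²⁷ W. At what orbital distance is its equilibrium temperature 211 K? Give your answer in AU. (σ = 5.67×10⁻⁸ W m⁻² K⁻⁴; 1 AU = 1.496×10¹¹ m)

d ≈ 3.51 AU

From T_eq⁴ = L(1−A)/(16πσd²): d = √[L(1−A)/(16πσT_eq⁴)].
d = √[4.59×10²⁷ × 0.34 / (16π × 5.67×10⁻⁸ × (211)⁴)] = 5.26×10¹¹ m = 3.51 AU.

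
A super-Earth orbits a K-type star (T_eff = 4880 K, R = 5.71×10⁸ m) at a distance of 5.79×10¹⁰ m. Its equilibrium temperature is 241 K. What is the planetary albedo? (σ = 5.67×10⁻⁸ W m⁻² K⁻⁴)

L = 4πR_⋆²σT_⋆⁴ = 4π(5.71×10⁸)² × 5.67×10⁻⁸ × (4880)⁴ = 1.32×10²⁶ W.
S = L/(4πd²) = 3130 W m⁻².
From T_eq⁴ = S(1−A)/(4σ): 1−A = 4σT_eq⁴/S.
1−A = 4 × 5.67×10⁻⁸ × (241)⁴ / 3130 = 0.245.

A ≈ 0.76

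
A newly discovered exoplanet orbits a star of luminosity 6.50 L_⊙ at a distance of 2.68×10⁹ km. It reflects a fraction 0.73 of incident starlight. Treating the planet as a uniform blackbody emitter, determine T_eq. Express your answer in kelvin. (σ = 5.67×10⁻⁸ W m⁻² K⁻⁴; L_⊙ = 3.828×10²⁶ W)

T_eq ≈ 75.7 K

d = 2.68×10⁹ km = 2.68×10¹² m.
L = 6.50 × 3.828×10²⁶ = 2.49×10²⁷ W.
Flux: S = L/(4πd²) = 2.49×10²⁷/(4π×(2.68×10¹²)²) = 27.6 W m⁻².
Energy balance: absorbed = emitted ⇒ πR²·S(1−A) = 4πR²·σT_eq⁴, so T_eq⁴ = S(1−A)/(4σ).
T_eq = [27.6 × 0.27 / (4 × 5.67×10⁻⁸)]^(1/4) = (3.28×10⁷)^(1/4) = 75.7 K.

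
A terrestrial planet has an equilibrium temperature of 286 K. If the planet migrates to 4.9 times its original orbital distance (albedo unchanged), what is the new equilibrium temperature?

T_eq ≈ 129 K

T_eq ∝ L^(1/4) · d^(−1/2).
T′ = 286 / 4.9^(1/2) = 129 K.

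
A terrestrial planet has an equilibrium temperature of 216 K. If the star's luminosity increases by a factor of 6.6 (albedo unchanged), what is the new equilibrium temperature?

T_eq ∝ L^(1/4) · d^(−1/2).
T′ = 216 × 6.6^(1/4) = 346 K.

T_eq ≈ 346 K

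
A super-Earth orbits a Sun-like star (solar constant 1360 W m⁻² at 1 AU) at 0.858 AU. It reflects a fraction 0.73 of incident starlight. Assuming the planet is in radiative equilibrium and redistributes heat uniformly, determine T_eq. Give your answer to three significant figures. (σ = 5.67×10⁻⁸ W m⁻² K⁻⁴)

T_eq ≈ 217 K

Flux at 0.858 AU: S = 1360/0.858² = 1850 W m⁻².
Energy balance: absorbed = emitted ⇒ πR²·S(1−A) = 4πR²·σT_eq⁴, so T_eq⁴ = S(1−A)/(4σ).
T_eq = [1850 × 0.27 / (4 × 5.67×10⁻⁸)]^(1/4) = (2.20×10⁹)^(1/4) = 217 K.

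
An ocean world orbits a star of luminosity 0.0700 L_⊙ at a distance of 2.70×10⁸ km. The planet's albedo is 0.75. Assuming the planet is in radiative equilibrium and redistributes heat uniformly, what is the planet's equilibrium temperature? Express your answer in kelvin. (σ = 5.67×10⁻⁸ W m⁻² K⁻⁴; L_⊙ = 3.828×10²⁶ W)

T_eq ≈ 75.4 K

d = 2.70×10⁸ km = 2.70×10¹¹ m.
L = 0.0700 × 3.828×10²⁶ = 2.68×10²⁵ W.
Flux: S = L/(4πd²) = 2.68×10²⁵/(4π×(2.70×10¹¹)²) = 29.3 W m⁻².
Energy balance: absorbed = emitted ⇒ πR²·S(1−A) = 4πR²·σT_eq⁴, so T_eq⁴ = S(1−A)/(4σ).
T_eq = [29.3 × 0.25 / (4 × 5.67×10⁻⁸)]^(1/4) = (3.22×10⁷)^(1/4) = 75.4 K.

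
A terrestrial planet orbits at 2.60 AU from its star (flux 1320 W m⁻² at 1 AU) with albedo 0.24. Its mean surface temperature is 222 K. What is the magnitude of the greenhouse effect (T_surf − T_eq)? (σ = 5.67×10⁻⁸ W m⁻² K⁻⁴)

ΔT ≈ 62.1 K

S = 1320/2.60² = 195.3 W m⁻².
T_eq = [S(1−A)/(4σ)]^(1/4) = [195.3×0.76/(4×5.67×10⁻⁸)]^(1/4) = 159.9 K.
ΔT = T_surf − T_eq = 222 − 159.9.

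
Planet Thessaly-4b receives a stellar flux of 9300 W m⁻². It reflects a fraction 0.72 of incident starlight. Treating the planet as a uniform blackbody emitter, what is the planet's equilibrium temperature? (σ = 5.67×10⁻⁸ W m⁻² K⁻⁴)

T_eq ≈ 327 K

Energy balance: absorbed = emitted ⇒ πR²·S(1−A) = 4πR²·σT_eq⁴, so T_eq⁴ = S(1−A)/(4σ).
T_eq = [9300 × 0.28 / (4 × 5.67×10⁻⁸)]^(1/4) = (1.15×10¹⁰)^(1/4) = 327 K.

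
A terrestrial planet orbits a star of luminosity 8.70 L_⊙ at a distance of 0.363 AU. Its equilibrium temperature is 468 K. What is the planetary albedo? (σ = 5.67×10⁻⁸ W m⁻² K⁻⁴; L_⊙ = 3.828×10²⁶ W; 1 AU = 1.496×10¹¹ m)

d = 0.363 AU = 5.43×10¹⁰ m.
L = 8.70 × 3.828×10²⁶ = 3.33×10²⁷ W.
Flux: S = L/(4πd²) = 3.33×10²⁷/(4π×(5.43×10¹⁰)²) = 8.99×10⁴ W m⁻².
From T_eq⁴ = S(1−A)/(4σ): 1−A = 4σT_eq⁴/S.
1−A = 4 × 5.67×10⁻⁸ × (468)⁴ / 8.99×10⁴ = 0.121.

A ≈ 0.88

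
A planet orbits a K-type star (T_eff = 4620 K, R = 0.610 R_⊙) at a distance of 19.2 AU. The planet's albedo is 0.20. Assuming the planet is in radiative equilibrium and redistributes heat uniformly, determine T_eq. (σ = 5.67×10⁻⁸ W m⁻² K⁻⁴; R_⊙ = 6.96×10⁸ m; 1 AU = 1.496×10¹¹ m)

T_eq ≈ 37.6 K

R_⋆ = 0.610 × 6.96×10⁸ = 4.25×10⁸ m.
d = 19.2 AU = 2.87×10¹² m.
L = 4πR_⋆²σT_⋆⁴ = 4π(4.25×10⁸)² × 5.67×10⁻⁸ × (4620)⁴ = 5.85×10²⁵ W.
S = L/(4πd²) = 0.564 W m⁻².
Energy balance: absorbed = emitted ⇒ πR²·S(1−A) = 4πR²·σT_eq⁴, so T_eq⁴ = S(1−A)/(4σ).
T_eq = [0.564 × 0.80 / (4 × 5.67×10⁻⁸)]^(1/4) = (1.99×10⁶)^(1/4) = 37.6 K.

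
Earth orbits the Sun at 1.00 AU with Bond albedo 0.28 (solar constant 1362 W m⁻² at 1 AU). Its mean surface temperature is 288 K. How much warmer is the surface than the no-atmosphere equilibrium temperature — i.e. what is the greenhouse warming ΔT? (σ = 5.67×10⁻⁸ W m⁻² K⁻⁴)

S = 1362/1.00² = 1362 W m⁻².
T_eq = [S(1−A)/(4σ)]^(1/4) = [1362×0.72/(4×5.67×10⁻⁸)]^(1/4) = 256.4 K.
ΔT = T_surf − T_eq = 288 − 256.4.

ΔT ≈ 31.6 K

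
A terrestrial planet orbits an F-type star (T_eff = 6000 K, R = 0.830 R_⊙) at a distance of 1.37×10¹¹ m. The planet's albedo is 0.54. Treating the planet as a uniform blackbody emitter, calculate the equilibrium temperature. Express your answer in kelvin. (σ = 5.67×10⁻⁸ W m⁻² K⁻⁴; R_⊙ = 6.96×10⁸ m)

R_⋆ = 0.830 × 6.96×10⁸ = 5.78×10⁸ m.
L = 4πR_⋆²σT_⋆⁴ = 4π(5.78×10⁸)² × 5.67×10⁻⁸ × (6000)⁴ = 3.08×10²⁶ W.
S = L/(4πd²) = 1310 W m⁻².
Energy balance: absorbed = emitted ⇒ πR²·S(1−A) = 4πR²·σT_eq⁴, so T_eq⁴ = S(1−A)/(4σ).
T_eq = [1310 × 0.46 / (4 × 5.67×10⁻⁸)]^(1/4) = (2.65×10⁹)^(1/4) = 227 K.

T_eq ≈ 227 K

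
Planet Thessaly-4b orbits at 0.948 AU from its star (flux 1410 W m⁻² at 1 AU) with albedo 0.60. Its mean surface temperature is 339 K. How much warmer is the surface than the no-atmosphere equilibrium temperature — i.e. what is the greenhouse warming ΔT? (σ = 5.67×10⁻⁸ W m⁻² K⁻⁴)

ΔT ≈ 109.6 K

S = 1410/0.948² = 1569 W m⁻².
T_eq = [S(1−A)/(4σ)]^(1/4) = [1569×0.40/(4×5.67×10⁻⁸)]^(1/4) = 229.4 K.
ΔT = T_surf − T_eq = 339 − 229.4.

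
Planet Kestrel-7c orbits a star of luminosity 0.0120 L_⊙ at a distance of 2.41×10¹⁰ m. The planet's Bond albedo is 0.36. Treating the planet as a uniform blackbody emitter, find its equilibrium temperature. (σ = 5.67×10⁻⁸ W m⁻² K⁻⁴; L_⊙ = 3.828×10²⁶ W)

T_eq ≈ 205 K

L = 0.0120 × 3.828×10²⁶ = 4.59×10²⁴ W.
Flux: S = L/(4πd²) = 4.59×10²⁴/(4π×(2.41×10¹⁰)²) = 629 W m⁻².
Energy balance: absorbed = emitted ⇒ πR²·S(1−A) = 4πR²·σT_eq⁴, so T_eq⁴ = S(1−A)/(4σ).
T_eq = [629 × 0.64 / (4 × 5.67×10⁻⁸)]^(1/4) = (1.78×10⁹)^(1/4) = 205 K.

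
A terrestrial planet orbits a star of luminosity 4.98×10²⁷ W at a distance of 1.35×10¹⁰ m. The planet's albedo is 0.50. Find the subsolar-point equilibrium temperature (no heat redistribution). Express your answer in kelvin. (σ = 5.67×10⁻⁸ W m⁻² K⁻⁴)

T_ss ≈ 2090 K

Flux: S = L/(4πd²) = 4.98×10²⁷/(4π×(1.35×10¹⁰)²) = 2.17×10⁶ W m⁻².
At the subsolar point the surface absorbs S(1−A) and emits σT⁴ per unit area — no factor of 4, since only the local patch is in balance.
T = [2.17×10⁶ × 0.50 / 5.67×10⁻⁸]^(1/4) = (1.92×10¹³)^(1/4) = 2090 K.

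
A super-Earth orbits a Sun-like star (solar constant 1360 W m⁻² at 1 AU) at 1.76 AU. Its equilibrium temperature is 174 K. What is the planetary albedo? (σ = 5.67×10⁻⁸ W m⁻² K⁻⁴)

A ≈ 0.53

Flux at 1.76 AU: S = 1360/1.76² = 439 W m⁻².
From T_eq⁴ = S(1−A)/(4σ): 1−A = 4σT_eq⁴/S.
1−A = 4 × 5.67×10⁻⁸ × (174)⁴ / 439 = 0.474.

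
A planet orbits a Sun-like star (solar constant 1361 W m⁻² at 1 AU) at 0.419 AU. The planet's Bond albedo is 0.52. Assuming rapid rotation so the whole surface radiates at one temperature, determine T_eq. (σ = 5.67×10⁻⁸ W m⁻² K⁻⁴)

T_eq ≈ 358 K

Flux at 0.419 AU: S = 1361/0.419² = 7750 W m⁻².
Energy balance: absorbed = emitted ⇒ πR²·S(1−A) = 4πR²·σT_eq⁴, so T_eq⁴ = S(1−A)/(4σ).
T_eq = [7750 × 0.48 / (4 × 5.67×10⁻⁸)]^(1/4) = (1.64×10¹⁰)^(1/4) = 358 K.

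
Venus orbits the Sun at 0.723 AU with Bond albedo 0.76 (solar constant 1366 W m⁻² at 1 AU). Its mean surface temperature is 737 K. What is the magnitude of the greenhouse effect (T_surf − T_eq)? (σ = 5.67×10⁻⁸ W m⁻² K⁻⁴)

ΔT ≈ 507.7 K

S = 1366/0.723² = 2613 W m⁻².
T_eq = [S(1−A)/(4σ)]^(1/4) = [2613×0.24/(4×5.67×10⁻⁸)]^(1/4) = 229.3 K.
ΔT = T_surf − T_eq = 737 − 229.3.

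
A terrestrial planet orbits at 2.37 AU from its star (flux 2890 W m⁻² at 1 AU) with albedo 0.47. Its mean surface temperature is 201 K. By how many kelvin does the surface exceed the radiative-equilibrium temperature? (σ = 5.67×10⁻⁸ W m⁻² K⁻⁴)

S = 2890/2.37² = 514.5 W m⁻².
T_eq = [S(1−A)/(4σ)]^(1/4) = [514.5×0.53/(4×5.67×10⁻⁸)]^(1/4) = 186.2 K.
ΔT = T_surf − T_eq = 201 − 186.2.

ΔT ≈ 14.8 K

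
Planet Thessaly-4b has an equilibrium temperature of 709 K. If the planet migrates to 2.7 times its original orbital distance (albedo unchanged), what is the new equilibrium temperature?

T_eq ∝ L^(1/4) · d^(−1/2).
T′ = 709 / 2.7^(1/2) = 431 K.

T_eq ≈ 431 K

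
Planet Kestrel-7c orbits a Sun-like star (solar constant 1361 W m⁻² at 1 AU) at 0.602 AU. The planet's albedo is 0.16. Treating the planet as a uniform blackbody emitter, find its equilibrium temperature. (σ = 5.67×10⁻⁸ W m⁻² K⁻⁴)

T_eq ≈ 343 K

Flux at 0.602 AU: S = 1361/0.602² = 3760 W m⁻².
Energy balance: absorbed = emitted ⇒ πR²·S(1−A) = 4πR²·σT_eq⁴, so T_eq⁴ = S(1−A)/(4σ).
T_eq = [3760 × 0.84 / (4 × 5.67×10⁻⁸)]^(1/4) = (1.39×10¹⁰)^(1/4) = 343 K.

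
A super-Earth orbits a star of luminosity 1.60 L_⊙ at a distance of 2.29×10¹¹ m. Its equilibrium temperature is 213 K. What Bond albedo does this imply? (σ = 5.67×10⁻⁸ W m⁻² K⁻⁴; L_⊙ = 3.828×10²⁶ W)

A ≈ 0.50

L = 1.60 × 3.828×10²⁶ = 6.12×10²⁶ W.
Flux: S = L/(4πd²) = 6.12×10²⁶/(4π×(2.29×10¹¹)²) = 929 W m⁻².
From T_eq⁴ = S(1−A)/(4σ): 1−A = 4σT_eq⁴/S.
1−A = 4 × 5.67×10⁻⁸ × (213)⁴ / 929 = 0.502.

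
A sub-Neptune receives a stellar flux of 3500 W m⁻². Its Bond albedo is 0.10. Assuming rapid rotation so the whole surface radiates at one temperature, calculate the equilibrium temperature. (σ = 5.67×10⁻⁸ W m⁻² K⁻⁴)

Energy balance: absorbed = emitted ⇒ πR²·S(1−A) = 4πR²·σT_eq⁴, so T_eq⁴ = S(1−A)/(4σ).
T_eq = [3500 × 0.90 / (4 × 5.67×10⁻⁸)]^(1/4) = (1.39×10¹⁰)^(1/4) = 343 K.

T_eq ≈ 343 K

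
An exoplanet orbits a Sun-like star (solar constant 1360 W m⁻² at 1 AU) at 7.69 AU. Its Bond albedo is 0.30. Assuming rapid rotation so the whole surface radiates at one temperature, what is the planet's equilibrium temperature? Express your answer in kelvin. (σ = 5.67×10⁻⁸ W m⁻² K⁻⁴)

Flux at 7.69 AU: S = 1360/7.69² = 23.0 W m⁻².
Energy balance: absorbed = emitted ⇒ πR²·S(1−A) = 4πR²·σT_eq⁴, so T_eq⁴ = S(1−A)/(4σ).
T_eq = [23.0 × 0.70 / (4 × 5.67×10⁻⁸)]^(1/4) = (7.10×10⁷)^(1/4) = 91.8 K.

T_eq ≈ 91.8 K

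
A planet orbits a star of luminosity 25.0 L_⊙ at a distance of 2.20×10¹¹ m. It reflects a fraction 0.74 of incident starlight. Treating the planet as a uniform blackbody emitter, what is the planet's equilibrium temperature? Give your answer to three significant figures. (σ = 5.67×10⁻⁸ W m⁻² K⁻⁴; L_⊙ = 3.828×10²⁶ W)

L = 25.0 × 3.828×10²⁶ = 9.57×10²⁷ W.
Flux: S = L/(4πd²) = 9.57×10²⁷/(4π×(2.20×10¹¹)²) = 1.57×10⁴ W m⁻².
Energy balance: absorbed = emitted ⇒ πR²·S(1−A) = 4πR²·σT_eq⁴, so T_eq⁴ = S(1−A)/(4σ).
T_eq = [1.57×10⁴ × 0.26 / (4 × 5.67×10⁻⁸)]^(1/4) = (1.80×10¹⁰)^(1/4) = 366 K.

T_eq ≈ 366 K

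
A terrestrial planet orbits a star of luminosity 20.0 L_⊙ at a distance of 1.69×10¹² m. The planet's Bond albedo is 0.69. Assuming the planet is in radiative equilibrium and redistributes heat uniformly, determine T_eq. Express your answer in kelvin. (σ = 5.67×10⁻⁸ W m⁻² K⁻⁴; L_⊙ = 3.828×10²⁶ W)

T_eq ≈ 131 K

L = 20.0 × 3.828×10²⁶ = 7.66×10²⁷ W.
Flux: S = L/(4πd²) = 7.66×10²⁷/(4π×(1.69×10¹²)²) = 213 W m⁻².
Energy balance: absorbed = emitted ⇒ πR²·S(1−A) = 4πR²·σT_eq⁴, so T_eq⁴ = S(1−A)/(4σ).
T_eq = [213 × 0.31 / (4 × 5.67×10⁻⁸)]^(1/4) = (2.92×10⁸)^(1/4) = 131 K.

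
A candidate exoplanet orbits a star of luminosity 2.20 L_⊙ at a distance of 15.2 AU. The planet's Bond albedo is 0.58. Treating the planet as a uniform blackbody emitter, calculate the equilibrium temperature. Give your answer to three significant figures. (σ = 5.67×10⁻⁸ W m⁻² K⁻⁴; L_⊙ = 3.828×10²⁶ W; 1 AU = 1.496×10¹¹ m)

T_eq ≈ 70.0 K

d = 15.2 AU = 2.27×10¹² m.
L = 2.20 × 3.828×10²⁶ = 8.42×10²⁶ W.
Flux: S = L/(4πd²) = 8.42×10²⁶/(4π×(2.27×10¹²)²) = 13.0 W m⁻².
Energy balance: absorbed = emitted ⇒ πR²·S(1−A) = 4πR²·σT_eq⁴, so T_eq⁴ = S(1−A)/(4σ).
T_eq = [13.0 × 0.42 / (4 × 5.67×10⁻⁸)]^(1/4) = (2.40×10⁷)^(1/4) = 70.0 K.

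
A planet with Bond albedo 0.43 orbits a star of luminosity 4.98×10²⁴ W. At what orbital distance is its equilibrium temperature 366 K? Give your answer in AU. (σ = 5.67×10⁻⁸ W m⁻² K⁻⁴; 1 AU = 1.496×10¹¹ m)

From T_eq⁴ = L(1−A)/(16πσd²): d = √[L(1−A)/(16πσT_eq⁴)].
d = √[4.98×10²⁴ × 0.57 / (16π × 5.67×10⁻⁸ × (366)⁴)] = 7.45×10⁹ m = 0.0498 AU.

d ≈ 0.0498 AU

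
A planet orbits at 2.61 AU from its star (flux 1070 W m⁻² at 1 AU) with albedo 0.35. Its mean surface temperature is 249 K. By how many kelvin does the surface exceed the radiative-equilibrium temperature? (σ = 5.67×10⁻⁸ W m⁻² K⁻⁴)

S = 1070/2.61² = 157.1 W m⁻².
T_eq = [S(1−A)/(4σ)]^(1/4) = [157.1×0.65/(4×5.67×10⁻⁸)]^(1/4) = 145.7 K.
ΔT = T_surf − T_eq = 249 − 145.7.

ΔT ≈ 103.3 K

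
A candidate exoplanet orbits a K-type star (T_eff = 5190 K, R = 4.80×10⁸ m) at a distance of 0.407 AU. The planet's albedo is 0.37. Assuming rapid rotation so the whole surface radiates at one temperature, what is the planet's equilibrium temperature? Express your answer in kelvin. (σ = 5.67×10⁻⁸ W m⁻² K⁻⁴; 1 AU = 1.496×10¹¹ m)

T_eq ≈ 290 K

d = 0.407 AU = 6.09×10¹⁰ m.
L = 4πR_⋆²σT_⋆⁴ = 4π(4.80×10⁸)² × 5.67×10⁻⁸ × (5190)⁴ = 1.19×10²⁶ W.
S = L/(4πd²) = 2560 W m⁻².
Energy balance: absorbed = emitted ⇒ πR²·S(1−A) = 4πR²·σT_eq⁴, so T_eq⁴ = S(1−A)/(4σ).
T_eq = [2560 × 0.63 / (4 × 5.67×10⁻⁸)]^(1/4) = (7.10×10⁹)^(1/4) = 290 K.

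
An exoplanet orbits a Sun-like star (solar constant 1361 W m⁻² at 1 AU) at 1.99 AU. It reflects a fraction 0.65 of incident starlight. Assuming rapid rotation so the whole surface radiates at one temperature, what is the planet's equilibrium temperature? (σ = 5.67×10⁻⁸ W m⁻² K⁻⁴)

Flux at 1.99 AU: S = 1361/1.99² = 344 W m⁻².
Energy balance: absorbed = emitted ⇒ πR²·S(1−A) = 4πR²·σT_eq⁴, so T_eq⁴ = S(1−A)/(4σ).
T_eq = [344 × 0.35 / (4 × 5.67×10⁻⁸)]^(1/4) = (5.30×10⁸)^(1/4) = 152 K.

T_eq ≈ 152 K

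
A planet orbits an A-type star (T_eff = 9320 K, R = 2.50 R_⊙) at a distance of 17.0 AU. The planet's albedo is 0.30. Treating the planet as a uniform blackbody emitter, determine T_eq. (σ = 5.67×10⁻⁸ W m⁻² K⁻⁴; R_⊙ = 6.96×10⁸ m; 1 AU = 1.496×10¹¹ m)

R_⋆ = 2.50 × 6.96×10⁸ = 1.74×10⁹ m.
d = 17.0 AU = 2.54×10¹² m.
L = 4πR_⋆²σT_⋆⁴ = 4π(1.74×10⁹)² × 5.67×10⁻⁸ × (9320)⁴ = 1.63×10²⁸ W.
S = L/(4πd²) = 200 W m⁻².
Energy balance: absorbed = emitted ⇒ πR²·S(1−A) = 4πR²·σT_eq⁴, so T_eq⁴ = S(1−A)/(4σ).
T_eq = [200 × 0.70 / (4 × 5.67×10⁻⁸)]^(1/4) = (6.18×10⁸)^(1/4) = 158 K.

T_eq ≈ 158 K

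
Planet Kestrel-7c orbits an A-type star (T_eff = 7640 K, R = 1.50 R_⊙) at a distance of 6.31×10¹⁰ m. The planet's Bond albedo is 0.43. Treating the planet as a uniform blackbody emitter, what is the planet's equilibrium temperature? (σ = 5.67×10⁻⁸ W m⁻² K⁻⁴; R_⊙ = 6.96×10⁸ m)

R_⋆ = 1.50 × 6.96×10⁸ = 1.04×10⁹ m.
L = 4πR_⋆²σT_⋆⁴ = 4π(1.04×10⁹)² × 5.67×10⁻⁸ × (7640)⁴ = 2.65×10²⁷ W.
S = L/(4πd²) = 5.29×10⁴ W m⁻².
Energy balance: absorbed = emitted ⇒ πR²·S(1−A) = 4πR²·σT_eq⁴, so T_eq⁴ = S(1−A)/(4σ).
T_eq = [5.29×10⁴ × 0.57 / (4 × 5.67×10⁻⁸)]^(1/4) = (1.33×10¹¹)^(1/4) = 604 K.

T_eq ≈ 604 K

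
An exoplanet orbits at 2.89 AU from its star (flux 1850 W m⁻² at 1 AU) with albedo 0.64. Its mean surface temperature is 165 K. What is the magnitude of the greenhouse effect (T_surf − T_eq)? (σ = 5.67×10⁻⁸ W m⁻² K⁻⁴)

S = 1850/2.89² = 221.5 W m⁻².
T_eq = [S(1−A)/(4σ)]^(1/4) = [221.5×0.36/(4×5.67×10⁻⁸)]^(1/4) = 136.9 K.
ΔT = T_surf − T_eq = 165 − 136.9.

ΔT ≈ 28.1 K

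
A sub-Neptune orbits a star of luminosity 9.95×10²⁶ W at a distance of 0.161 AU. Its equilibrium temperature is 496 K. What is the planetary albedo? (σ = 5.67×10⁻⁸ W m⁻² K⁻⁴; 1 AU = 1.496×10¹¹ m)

A ≈ 0.90

d = 0.161 AU = 2.41×10¹⁰ m.
Flux: S = L/(4πd²) = 9.95×10²⁶/(4π×(2.41×10¹⁰)²) = 1.36×10⁵ W m⁻².
From T_eq⁴ = S(1−A)/(4σ): 1−A = 4σT_eq⁴/S.
1−A = 4 × 5.67×10⁻⁸ × (496)⁴ / 1.36×10⁵ = 0.101.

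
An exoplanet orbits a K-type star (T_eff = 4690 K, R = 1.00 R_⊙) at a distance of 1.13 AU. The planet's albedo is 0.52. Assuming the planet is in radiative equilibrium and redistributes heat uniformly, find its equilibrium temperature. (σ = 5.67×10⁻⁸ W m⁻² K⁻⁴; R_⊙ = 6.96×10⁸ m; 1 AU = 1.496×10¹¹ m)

T_eq ≈ 177 K

R_⋆ = 1.00 × 6.96×10⁸ = 6.96×10⁸ m.
d = 1.13 AU = 1.69×10¹¹ m.
L = 4πR_⋆²σT_⋆⁴ = 4π(6.96×10⁸)² × 5.67×10⁻⁸ × (4690)⁴ = 1.67×10²⁶ W.
S = L/(4πd²) = 465 W m⁻².
Energy balance: absorbed = emitted ⇒ πR²·S(1−A) = 4πR²·σT_eq⁴, so T_eq⁴ = S(1−A)/(4σ).
T_eq = [465 × 0.48 / (4 × 5.67×10⁻⁸)]^(1/4) = (9.84×10⁸)^(1/4) = 177 K.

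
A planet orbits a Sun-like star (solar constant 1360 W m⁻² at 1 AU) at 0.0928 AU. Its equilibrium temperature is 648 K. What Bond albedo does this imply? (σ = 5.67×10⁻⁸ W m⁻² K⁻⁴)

A ≈ 0.75

Flux at 0.0928 AU: S = 1360/0.0928² = 1.58×10⁵ W m⁻².
From T_eq⁴ = S(1−A)/(4σ): 1−A = 4σT_eq⁴/S.
1−A = 4 × 5.67×10⁻⁸ × (648)⁴ / 1.58×10⁵ = 0.253.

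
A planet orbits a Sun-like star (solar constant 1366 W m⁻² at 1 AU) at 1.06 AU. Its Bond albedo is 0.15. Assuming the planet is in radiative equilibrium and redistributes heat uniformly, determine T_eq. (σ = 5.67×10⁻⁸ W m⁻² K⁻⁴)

Flux at 1.06 AU: S = 1366/1.06² = 1220 W m⁻².
Energy balance: absorbed = emitted ⇒ πR²·S(1−A) = 4πR²·σT_eq⁴, so T_eq⁴ = S(1−A)/(4σ).
T_eq = [1220 × 0.85 / (4 × 5.67×10⁻⁸)]^(1/4) = (4.56×10⁹)^(1/4) = 260 K.

T_eq ≈ 260 K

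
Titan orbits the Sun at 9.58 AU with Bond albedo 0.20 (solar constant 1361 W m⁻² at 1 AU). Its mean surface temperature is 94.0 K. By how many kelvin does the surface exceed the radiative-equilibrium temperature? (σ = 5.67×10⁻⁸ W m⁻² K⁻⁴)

ΔT ≈ 9.0 K

S = 1361/9.58² = 14.83 W m⁻².
T_eq = [S(1−A)/(4σ)]^(1/4) = [14.83×0.80/(4×5.67×10⁻⁸)]^(1/4) = 85.0 K.
ΔT = T_surf − T_eq = 94 − 85.0.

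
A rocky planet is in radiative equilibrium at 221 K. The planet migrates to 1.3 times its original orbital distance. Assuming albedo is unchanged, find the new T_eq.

T_eq ≈ 194 K

T_eq ∝ L^(1/4) · d^(−1/2).
T′ = 221 / 1.3^(1/2) = 194 K.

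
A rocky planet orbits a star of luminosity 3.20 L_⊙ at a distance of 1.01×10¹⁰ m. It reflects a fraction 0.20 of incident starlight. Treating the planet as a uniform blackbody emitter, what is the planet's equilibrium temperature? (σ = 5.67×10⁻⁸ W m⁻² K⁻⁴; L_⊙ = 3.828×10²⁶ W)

L = 3.20 × 3.828×10²⁶ = 1.22×10²⁷ W.
Flux: S = L/(4πd²) = 1.22×10²⁷/(4π×(1.01×10¹⁰)²) = 9.56×10⁵ W m⁻².
Energy balance: absorbed = emitted ⇒ πR²·S(1−A) = 4πR²·σT_eq⁴, so T_eq⁴ = S(1−A)/(4σ).
T_eq = [9.56×10⁵ × 0.80 / (4 × 5.67×10⁻⁸)]^(1/4) = (3.37×10¹²)^(1/4) = 1350 K.

T_eq ≈ 1350 K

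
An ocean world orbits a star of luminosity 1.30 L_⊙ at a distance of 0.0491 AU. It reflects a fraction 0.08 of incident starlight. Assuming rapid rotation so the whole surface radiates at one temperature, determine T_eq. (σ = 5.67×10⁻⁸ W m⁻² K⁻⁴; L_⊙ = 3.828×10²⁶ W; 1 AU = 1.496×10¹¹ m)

d = 0.0491 AU = 7.35×10⁹ m.
L = 1.30 × 3.828×10²⁶ = 4.98×10²⁶ W.
Flux: S = L/(4πd²) = 4.98×10²⁶/(4π×(7.35×10⁹)²) = 7.34×10⁵ W m⁻².
Energy balance: absorbed = emitted ⇒ πR²·S(1−A) = 4πR²·σT_eq⁴, so T_eq⁴ = S(1−A)/(4σ).
T_eq = [7.34×10⁵ × 0.92 / (4 × 5.67×10⁻⁸)]^(1/4) = (2.98×10¹²)^(1/4) = 1310 K.

T_eq ≈ 1310 K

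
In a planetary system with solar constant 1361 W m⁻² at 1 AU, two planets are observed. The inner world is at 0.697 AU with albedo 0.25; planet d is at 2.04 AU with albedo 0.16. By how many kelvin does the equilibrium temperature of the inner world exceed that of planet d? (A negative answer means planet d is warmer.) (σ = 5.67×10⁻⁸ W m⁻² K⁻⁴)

ΔT ≈ 123.7 K

T_eq = [S₀(1−A)/(4σd²)]^(1/4), so T ∝ (1−A)^(1/4) / √d.
T₁ = [1361×0.75/(4×5.67×10⁻⁸×0.697²)]^(1/4) = 310.24 K.
T₂ = [1361×0.84/(4×5.67×10⁻⁸×2.04²)]^(1/4) = 186.56 K.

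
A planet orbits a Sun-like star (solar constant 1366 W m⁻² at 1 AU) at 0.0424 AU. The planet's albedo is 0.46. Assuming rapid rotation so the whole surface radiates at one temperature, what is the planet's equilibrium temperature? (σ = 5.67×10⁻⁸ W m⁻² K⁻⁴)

Flux at 0.0424 AU: S = 1366/0.0424² = 7.60×10⁵ W m⁻².
Energy balance: absorbed = emitted ⇒ πR²·S(1−A) = 4πR²·σT_eq⁴, so T_eq⁴ = S(1−A)/(4σ).
T_eq = [7.60×10⁵ × 0.54 / (4 × 5.67×10⁻⁸)]^(1/4) = (1.81×10¹²)^(1/4) = 1160 K.

T_eq ≈ 1160 K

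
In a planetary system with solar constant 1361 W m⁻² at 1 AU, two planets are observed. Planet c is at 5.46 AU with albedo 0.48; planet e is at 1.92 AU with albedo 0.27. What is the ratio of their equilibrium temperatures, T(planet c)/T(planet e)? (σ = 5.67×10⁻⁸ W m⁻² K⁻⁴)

T_eq = [S₀(1−A)/(4σd²)]^(1/4), so T ∝ (1−A)^(1/4) / √d.
T₁ = [1361×0.52/(4×5.67×10⁻⁸×5.46²)]^(1/4) = 101.15 K.
T₂ = [1361×0.73/(4×5.67×10⁻⁸×1.92²)]^(1/4) = 185.67 K.

T₁/T₂ ≈ 0.545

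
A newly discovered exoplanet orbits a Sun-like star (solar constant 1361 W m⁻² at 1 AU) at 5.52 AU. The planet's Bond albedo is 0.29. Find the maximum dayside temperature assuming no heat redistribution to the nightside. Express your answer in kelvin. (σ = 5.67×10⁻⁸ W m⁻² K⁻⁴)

Flux at 5.52 AU: S = 1361/5.52² = 44.7 W m⁻².
With no redistribution each surface element balances locally: S(1−A) = σT⁴.
T = [44.7 × 0.71 / 5.67×10⁻⁸]^(1/4) = (5.59×10⁸)^(1/4) = 154 K.

T_ss ≈ 154 K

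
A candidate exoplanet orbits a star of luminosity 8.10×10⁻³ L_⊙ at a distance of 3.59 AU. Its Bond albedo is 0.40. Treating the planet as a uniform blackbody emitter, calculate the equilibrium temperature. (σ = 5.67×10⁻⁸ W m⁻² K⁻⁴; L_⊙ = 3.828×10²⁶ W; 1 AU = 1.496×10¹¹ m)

T_eq ≈ 38.8 K

d = 3.59 AU = 5.37×10¹¹ m.
L = 8.10×10⁻³ × 3.828×10²⁶ = 3.10×10²⁴ W.
Flux: S = L/(4πd²) = 3.10×10²⁴/(4π×(5.37×10¹¹)²) = 0.855 W m⁻².
Energy balance: absorbed = emitted ⇒ πR²·S(1−A) = 4πR²·σT_eq⁴, so T_eq⁴ = S(1−A)/(4σ).
T_eq = [0.855 × 0.60 / (4 × 5.67×10⁻⁸)]^(1/4) = (2.26×10⁶)^(1/4) = 38.8 K.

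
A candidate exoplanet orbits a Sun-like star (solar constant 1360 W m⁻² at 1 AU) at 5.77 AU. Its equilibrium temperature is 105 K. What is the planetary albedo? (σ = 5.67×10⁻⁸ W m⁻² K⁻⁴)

A ≈ 0.33

Flux at 5.77 AU: S = 1360/5.77² = 40.8 W m⁻².
From T_eq⁴ = S(1−A)/(4σ): 1−A = 4σT_eq⁴/S.
1−A = 4 × 5.67×10⁻⁸ × (105)⁴ / 40.8 = 0.675.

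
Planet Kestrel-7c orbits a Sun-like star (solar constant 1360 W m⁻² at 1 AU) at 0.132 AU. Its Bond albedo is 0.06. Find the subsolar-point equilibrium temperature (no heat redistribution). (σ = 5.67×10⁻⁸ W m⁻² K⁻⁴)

T_ss ≈ 1070 K

Flux at 0.132 AU: S = 1360/0.132² = 7.81×10⁴ W m⁻².
At the subsolar point the surface absorbs S(1−A) and emits σT⁴ per unit area — no factor of 4, since only the local patch is in balance.
T = [7.81×10⁴ × 0.94 / 5.67×10⁻⁸]^(1/4) = (1.29×10¹²)^(1/4) = 1070 K.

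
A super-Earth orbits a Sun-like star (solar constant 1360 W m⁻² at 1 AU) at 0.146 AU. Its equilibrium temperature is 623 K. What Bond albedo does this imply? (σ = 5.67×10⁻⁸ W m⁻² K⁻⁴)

A ≈ 0.46

Flux at 0.146 AU: S = 1360/0.146² = 6.38×10⁴ W m⁻².
From T_eq⁴ = S(1−A)/(4σ): 1−A = 4σT_eq⁴/S.
1−A = 4 × 5.67×10⁻⁸ × (623)⁴ / 6.38×10⁴ = 0.536.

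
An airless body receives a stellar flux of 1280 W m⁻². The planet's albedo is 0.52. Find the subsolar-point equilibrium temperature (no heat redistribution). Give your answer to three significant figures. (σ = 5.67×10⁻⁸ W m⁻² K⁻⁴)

T_ss ≈ 323 K

At the subsolar point the surface absorbs S(1−A) and emits σT⁴ per unit area — no factor of 4, since only the local patch is in balance.
T = [1280 × 0.48 / 5.67×10⁻⁸]^(1/4) = (1.08×10¹⁰)^(1/4) = 323 K.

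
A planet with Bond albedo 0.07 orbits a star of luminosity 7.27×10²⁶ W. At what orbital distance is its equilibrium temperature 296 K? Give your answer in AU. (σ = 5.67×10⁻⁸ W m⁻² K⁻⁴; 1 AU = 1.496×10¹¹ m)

d ≈ 1.18 AU

From T_eq⁴ = L(1−A)/(16πσd²): d = √[L(1−A)/(16πσT_eq⁴)].
d = √[7.27×10²⁶ × 0.93 / (16π × 5.67×10⁻⁸ × (296)⁴)] = 1.76×10¹¹ m = 1.18 AU.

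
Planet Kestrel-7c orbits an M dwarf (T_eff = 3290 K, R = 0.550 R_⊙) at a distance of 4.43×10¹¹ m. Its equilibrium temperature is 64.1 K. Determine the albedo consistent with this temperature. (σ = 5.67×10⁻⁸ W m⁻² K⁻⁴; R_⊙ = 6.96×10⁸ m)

R_⋆ = 0.550 × 6.96×10⁸ = 3.83×10⁸ m.
L = 4πR_⋆²σT_⋆⁴ = 4π(3.83×10⁸)² × 5.67×10⁻⁸ × (3290)⁴ = 1.22×10²⁵ W.
S = L/(4πd²) = 4.96 W m⁻².
From T_eq⁴ = S(1−A)/(4σ): 1−A = 4σT_eq⁴/S.
1−A = 4 × 5.67×10⁻⁸ × (64.1)⁴ / 4.96 = 0.772.

A ≈ 0.23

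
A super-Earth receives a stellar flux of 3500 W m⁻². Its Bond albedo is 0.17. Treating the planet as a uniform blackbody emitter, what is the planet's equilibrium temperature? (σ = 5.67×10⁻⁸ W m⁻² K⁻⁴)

Energy balance: absorbed = emitted ⇒ πR²·S(1−A) = 4πR²·σT_eq⁴, so T_eq⁴ = S(1−A)/(4σ).
T_eq = [3500 × 0.83 / (4 × 5.67×10⁻⁸)]^(1/4) = (1.28×10¹⁰)^(1/4) = 336 K.

T_eq ≈ 336 K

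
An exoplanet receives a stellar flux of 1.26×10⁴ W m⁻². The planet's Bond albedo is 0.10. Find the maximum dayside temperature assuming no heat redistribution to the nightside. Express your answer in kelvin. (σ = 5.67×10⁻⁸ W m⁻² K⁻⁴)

With no redistribution each surface element balances locally: S(1−A) = σT⁴.
T = [1.26×10⁴ × 0.90 / 5.67×10⁻⁸]^(1/4) = (2.00×10¹¹)^(1/4) = 669 K.

T_ss ≈ 669 K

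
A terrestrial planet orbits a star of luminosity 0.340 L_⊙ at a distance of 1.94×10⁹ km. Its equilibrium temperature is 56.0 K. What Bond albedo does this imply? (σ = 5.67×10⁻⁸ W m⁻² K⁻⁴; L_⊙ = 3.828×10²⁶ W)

A ≈ 0.19

d = 1.94×10⁹ km = 1.94×10¹² m.
L = 0.340 × 3.828×10²⁶ = 1.30×10²⁶ W.
Flux: S = L/(4πd²) = 1.30×10²⁶/(4π×(1.94×10¹²)²) = 2.75 W m⁻².
From T_eq⁴ = S(1−A)/(4σ): 1−A = 4σT_eq⁴/S.
1−A = 4 × 5.67×10⁻⁸ × (56.0)⁴ / 2.75 = 0.811.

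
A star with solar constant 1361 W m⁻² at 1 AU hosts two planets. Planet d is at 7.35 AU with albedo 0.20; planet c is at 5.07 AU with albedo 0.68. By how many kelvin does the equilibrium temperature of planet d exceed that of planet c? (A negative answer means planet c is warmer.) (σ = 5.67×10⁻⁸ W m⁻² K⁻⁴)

ΔT ≈ 4.1 K

T_eq = [S₀(1−A)/(4σd²)]^(1/4), so T ∝ (1−A)^(1/4) / √d.
T₁ = [1361×0.80/(4×5.67×10⁻⁸×7.35²)]^(1/4) = 97.09 K.
T₂ = [1361×0.32/(4×5.67×10⁻⁸×5.07²)]^(1/4) = 92.97 K.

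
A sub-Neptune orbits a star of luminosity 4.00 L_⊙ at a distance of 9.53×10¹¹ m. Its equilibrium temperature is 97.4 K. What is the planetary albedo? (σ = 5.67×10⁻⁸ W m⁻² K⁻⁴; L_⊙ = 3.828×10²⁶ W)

L = 4.00 × 3.828×10²⁶ = 1.53×10²⁷ W.
Flux: S = L/(4πd²) = 1.53×10²⁷/(4π×(9.53×10¹¹)²) = 134 W m⁻².
From T_eq⁴ = S(1−A)/(4σ): 1−A = 4σT_eq⁴/S.
1−A = 4 × 5.67×10⁻⁸ × (97.4)⁴ / 134 = 0.152.

A ≈ 0.85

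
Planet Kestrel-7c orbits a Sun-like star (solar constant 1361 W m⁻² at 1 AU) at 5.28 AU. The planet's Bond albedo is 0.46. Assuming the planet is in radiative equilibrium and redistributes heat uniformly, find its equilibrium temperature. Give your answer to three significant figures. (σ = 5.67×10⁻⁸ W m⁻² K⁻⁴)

Flux at 5.28 AU: S = 1361/5.28² = 48.8 W m⁻².
Energy balance: absorbed = emitted ⇒ πR²·S(1−A) = 4πR²·σT_eq⁴, so T_eq⁴ = S(1−A)/(4σ).
T_eq = [48.8 × 0.54 / (4 × 5.67×10⁻⁸)]^(1/4) = (1.16×10⁸)^(1/4) = 104 K.

T_eq ≈ 104 K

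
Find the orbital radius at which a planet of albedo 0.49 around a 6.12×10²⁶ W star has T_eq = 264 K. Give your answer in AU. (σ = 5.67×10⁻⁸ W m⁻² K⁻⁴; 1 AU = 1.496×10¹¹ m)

From T_eq⁴ = L(1−A)/(16πσd²): d = √[L(1−A)/(16πσT_eq⁴)].
d = √[6.12×10²⁶ × 0.51 / (16π × 5.67×10⁻⁸ × (264)⁴)] = 1.50×10¹¹ m = 1.00 AU.

d ≈ 1.00 AU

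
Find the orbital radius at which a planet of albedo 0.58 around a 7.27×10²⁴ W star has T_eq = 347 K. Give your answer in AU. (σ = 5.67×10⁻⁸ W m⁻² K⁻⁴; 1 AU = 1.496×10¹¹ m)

From T_eq⁴ = L(1−A)/(16πσd²): d = √[L(1−A)/(16πσT_eq⁴)].
d = √[7.27×10²⁴ × 0.42 / (16π × 5.67×10⁻⁸ × (347)⁴)] = 8.60×10⁹ m = 0.0575 AU.

d ≈ 0.0575 AU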